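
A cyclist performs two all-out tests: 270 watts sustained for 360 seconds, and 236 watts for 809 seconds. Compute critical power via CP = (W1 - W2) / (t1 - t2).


W1 = P1 * t1 = 270 * 360 = 97200 J
W2 = P2 * t2 = 236 * 809 = 190924 J
CP = (97200 - 190924) / (360 - 809)
= 208.74 W

208.74 W


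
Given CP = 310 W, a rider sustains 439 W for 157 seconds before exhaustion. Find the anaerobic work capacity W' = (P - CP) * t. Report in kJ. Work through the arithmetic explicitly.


Excess power = 439 - 310 = 129 W
Work above CP = 129 * 157 = 20253 J
W' = 20.253 kJ

20.253 kJ


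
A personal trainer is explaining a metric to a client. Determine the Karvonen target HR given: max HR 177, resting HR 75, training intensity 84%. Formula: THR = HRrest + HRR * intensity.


HRR = HRmax - HRrest = 177 - 75 = 102
THR = 75 + 102 * 0.84
= 160.68 bpm

160.68 bpm


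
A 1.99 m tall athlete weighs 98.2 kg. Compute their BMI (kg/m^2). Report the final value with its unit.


height^2 = 3.9601 m^2
BMI = 98.2 / 3.9601 = 24.8 kg/m^2

24.8 kg/m^2


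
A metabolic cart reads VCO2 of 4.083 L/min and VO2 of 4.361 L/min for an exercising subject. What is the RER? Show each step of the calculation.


RER = VCO2 / VO2 = 4.083 / 4.361 = 0.9363

0.9363


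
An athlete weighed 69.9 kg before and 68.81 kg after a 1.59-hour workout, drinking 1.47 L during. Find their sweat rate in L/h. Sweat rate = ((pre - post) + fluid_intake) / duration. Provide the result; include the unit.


Body mass change = 1.09 kg
Total sweat loss = 1.09 + 1.47 = 2.56 L
Rate = 2.56 / 1.59 = 1.61 L/h

1.61 L/h


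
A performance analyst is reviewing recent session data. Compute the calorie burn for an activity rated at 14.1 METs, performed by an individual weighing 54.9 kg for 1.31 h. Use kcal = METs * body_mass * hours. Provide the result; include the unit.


Product of METs and mass = 14.1 * 54.9 = 774.09
Total kcal = 774.09 * 1.31 = 1014.06 kcal

1014.06 kcal


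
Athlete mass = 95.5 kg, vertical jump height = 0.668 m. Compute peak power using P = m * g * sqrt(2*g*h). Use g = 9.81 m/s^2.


sqrt(2 * 9.81 * 0.668) = sqrt(13.10616) = 3.620243 m/s
P = 95.5 * 9.81 * 3.620243
= 3391.64 W

3391.64 W


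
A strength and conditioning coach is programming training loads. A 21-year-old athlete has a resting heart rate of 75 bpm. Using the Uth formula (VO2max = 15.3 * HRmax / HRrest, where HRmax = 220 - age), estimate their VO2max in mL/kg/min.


HRmax = 220 - 21 = 199 bpm
Ratio = HRmax / HRrest = 199 / 75 = 2.6533
VO2max = 15.3 * 2.6533 = 40.6 mL/kg/min

40.6 mL/kg/min


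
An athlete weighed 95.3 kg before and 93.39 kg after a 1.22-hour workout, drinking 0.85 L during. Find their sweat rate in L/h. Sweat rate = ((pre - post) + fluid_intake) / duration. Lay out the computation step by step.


Body mass change = 1.91 kg
Total sweat loss = 1.91 + 0.85 = 2.76 L
Rate = 2.76 / 1.22 = 2.262 L/h

2.262 L/h


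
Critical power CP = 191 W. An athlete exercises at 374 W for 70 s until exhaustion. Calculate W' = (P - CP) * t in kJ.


P - CP = 374 - 191 = 183 W
W' = 183 * 70 = 12810 J
= 12810 / 1000 = 12.81 kJ

12.81 kJ


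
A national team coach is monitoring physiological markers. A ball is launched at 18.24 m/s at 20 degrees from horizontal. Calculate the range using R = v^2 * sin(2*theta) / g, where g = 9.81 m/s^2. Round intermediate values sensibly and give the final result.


sin(2 * 20) = sin(40) = 0.642788
v^2 = 18.24^2 = 332.6976
R = 332.6976 * 0.642788 / 9.81
= 21.8 m

21.8 m


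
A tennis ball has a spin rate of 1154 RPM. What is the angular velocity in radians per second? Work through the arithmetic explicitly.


Convert RPM to rad/s: multiply by 2*pi and divide by 60
omega = 1154 * 2 * pi / 60
= 120.847 rad/s

120.847 rad/s


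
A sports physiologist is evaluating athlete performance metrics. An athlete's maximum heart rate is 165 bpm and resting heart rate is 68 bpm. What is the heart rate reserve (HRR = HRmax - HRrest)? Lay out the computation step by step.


HRR = HRmax - HRrest
= 165 - 68
= 97 bpm

97 bpm


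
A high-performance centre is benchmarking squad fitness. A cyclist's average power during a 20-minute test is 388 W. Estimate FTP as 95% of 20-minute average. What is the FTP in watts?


FTP = 20-min power * 0.95
= 388 * 0.95
= 368.6 W

368.6 W


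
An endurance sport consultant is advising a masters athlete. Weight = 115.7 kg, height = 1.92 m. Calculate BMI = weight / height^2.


height^2 = 1.92^2 = 3.6864
BMI = 115.7 / 3.6864 = 31.39 kg/m^2

31.39 kg/m^2


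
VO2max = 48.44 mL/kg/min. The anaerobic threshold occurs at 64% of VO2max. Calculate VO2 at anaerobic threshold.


AT fraction = 64 / 100 = 0.64
AT VO2 = 48.44 * 0.64
= 31.0 mL/kg/min

31.0 mL/kg/min


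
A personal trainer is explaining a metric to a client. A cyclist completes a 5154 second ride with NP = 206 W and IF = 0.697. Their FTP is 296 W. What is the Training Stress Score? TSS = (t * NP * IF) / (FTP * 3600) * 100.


t * NP * IF = 5154 * 206 * 0.697 = 740021.628
FTP * 3600 = 1065600
TSS = (740021.628 / 1065600) * 100 = 69.45

69.45 TSS


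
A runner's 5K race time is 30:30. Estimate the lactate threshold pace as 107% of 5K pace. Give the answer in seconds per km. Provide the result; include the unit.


Total race time = 30*60 + 30 = 1830 seconds
5K pace = 1830 / 5 = 366.0 sec/km
LT pace = 366.0 * 1.07 = 391.62 sec/km

391.62 s/km


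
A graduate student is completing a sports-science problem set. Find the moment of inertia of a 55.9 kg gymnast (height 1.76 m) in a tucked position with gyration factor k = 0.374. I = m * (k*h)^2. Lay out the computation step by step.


Radius of gyration = 0.374 * 1.76 = 0.65824 m
I = 55.9 * 0.65824^2
= 55.9 * 0.43328
= 24.22 kg*m^2

24.22 kg*m^2


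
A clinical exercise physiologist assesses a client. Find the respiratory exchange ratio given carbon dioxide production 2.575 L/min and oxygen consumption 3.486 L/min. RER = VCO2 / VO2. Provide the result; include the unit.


VCO2 = 2.575 L/min
VO2 = 3.486 L/min
RER = 2.575 / 3.486 = 0.7387

0.7387


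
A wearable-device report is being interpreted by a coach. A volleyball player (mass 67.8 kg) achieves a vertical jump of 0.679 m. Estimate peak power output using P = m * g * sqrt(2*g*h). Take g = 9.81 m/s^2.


2 * g * h = 2 * 9.81 * 0.679 = 13.32198
sqrt(13.32198) = 3.649929 m/s
P = 67.8 * 9.81 * 3.649929 = 2427.63 W

2427.63 W


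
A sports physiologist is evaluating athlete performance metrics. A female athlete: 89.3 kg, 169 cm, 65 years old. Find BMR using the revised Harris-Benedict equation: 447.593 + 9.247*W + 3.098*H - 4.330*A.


Intercept = 447.593
Weight contribution = 9.247 * 89.3 = 825.7571
Height contribution = 3.098 * 169 = 523.562
Age contribution = 4.33 * 65 = 281.45
BMR = 447.593 + 825.7571 + 523.562 - 281.45
= 1515.46 kcal/day

1515.46 kcal/day


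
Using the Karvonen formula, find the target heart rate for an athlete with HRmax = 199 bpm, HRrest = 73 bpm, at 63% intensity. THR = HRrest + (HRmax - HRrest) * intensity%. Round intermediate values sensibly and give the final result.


HRR = 199 - 73 = 126
THR = 73 + 126 * 0.63
= 73 + 79.38
= 152.38 bpm

152.38 bpm


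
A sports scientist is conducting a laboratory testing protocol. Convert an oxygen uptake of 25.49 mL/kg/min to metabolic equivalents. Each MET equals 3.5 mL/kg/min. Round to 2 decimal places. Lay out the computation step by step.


One MET = 3.5 mL/kg/min
Number of METs = 25.49 / 3.5
= 7.28 METs

7.28 METs


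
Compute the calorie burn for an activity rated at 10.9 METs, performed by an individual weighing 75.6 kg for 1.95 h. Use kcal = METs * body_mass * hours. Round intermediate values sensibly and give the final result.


Product of METs and mass = 10.9 * 75.6 = 824.04
Total kcal = 824.04 * 1.95 = 1606.88 kcal

1606.88 kcal


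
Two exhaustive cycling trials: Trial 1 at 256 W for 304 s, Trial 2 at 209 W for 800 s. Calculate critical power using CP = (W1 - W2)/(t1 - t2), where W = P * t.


W1 = 256 * 304 = 77824 J
W2 = 209 * 800 = 167200 J
CP = (77824 - 167200) / (304 - 800)
= -89376 / -496
= 180.19 W

180.19 W


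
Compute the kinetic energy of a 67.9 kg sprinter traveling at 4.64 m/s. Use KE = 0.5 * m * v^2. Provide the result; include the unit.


Velocity squared = 21.5296
KE = 0.5 * 67.9 * 21.5296 = 730.93 J

730.93 J


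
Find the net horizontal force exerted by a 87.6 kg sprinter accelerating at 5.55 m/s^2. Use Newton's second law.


Newton's second law: F = m * a
F = 87.6 * 5.55 = 486.18 N

486.18 N


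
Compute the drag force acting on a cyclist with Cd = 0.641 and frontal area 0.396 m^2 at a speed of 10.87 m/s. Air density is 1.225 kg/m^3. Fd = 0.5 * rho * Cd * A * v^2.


Step 1: v^2 = 118.1569
Step 2: Fd = 0.5 * 1.225 * 0.641 * 0.396 * 118.1569
= 18.37 N

18.37 N


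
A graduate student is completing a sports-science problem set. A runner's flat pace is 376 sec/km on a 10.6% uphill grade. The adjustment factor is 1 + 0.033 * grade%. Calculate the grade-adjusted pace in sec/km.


Factor = 1 + 0.033 * 10.6 = 1.3498
Adjusted pace = 376 * 1.3498
= 507.52 sec/km

507.52 s/km


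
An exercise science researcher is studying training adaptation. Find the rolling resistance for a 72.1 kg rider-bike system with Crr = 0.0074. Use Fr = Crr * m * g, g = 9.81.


m * g = 72.1 * 9.81 = 707.301 N
Fr = 0.0074 * 707.301 = 5.234 N

5.234 N


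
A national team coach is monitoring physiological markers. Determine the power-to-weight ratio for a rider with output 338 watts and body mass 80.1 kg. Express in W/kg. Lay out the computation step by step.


P/W = 338 / 80.1 = 4.22 W/kg

4.22 W/kg


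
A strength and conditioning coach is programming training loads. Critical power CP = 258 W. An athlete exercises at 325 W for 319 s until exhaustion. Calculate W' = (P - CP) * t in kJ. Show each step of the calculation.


P - CP = 325 - 258 = 67 W
W' = 67 * 319 = 21373 J
= 21373 / 1000 = 21.373 kJ

21.373 kJ


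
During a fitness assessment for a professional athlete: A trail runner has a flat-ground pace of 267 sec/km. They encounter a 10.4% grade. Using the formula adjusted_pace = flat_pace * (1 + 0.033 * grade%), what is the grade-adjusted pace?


Grade factor = 1 + 0.033 * 10.4 = 1.3432
Adjusted = 267 * 1.3432 = 358.63 sec/km

358.63 s/km


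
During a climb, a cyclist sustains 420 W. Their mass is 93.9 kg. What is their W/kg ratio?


Power-to-weight = 420 W / 93.9 kg
= 4.473 W/kg

4.473 W/kg


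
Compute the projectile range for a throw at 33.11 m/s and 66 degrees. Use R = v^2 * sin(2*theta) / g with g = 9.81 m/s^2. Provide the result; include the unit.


Two times the angle = 132 degrees
sin(132) = 0.743145
R = 1096.2721 * 0.743145 / 9.81 = 83.047 m

83.047 m


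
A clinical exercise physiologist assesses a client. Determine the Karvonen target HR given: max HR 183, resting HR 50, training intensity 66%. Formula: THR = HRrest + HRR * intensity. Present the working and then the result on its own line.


HRR = HRmax - HRrest = 183 - 50 = 133
THR = 50 + 133 * 0.66
= 137.78 bpm

137.78 bpm


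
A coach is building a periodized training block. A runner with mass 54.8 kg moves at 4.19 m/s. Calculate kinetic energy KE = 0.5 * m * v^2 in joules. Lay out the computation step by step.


v^2 = 4.19^2 = 17.5561
KE = 0.5 * 54.8 * 17.5561
= 481.04 J

481.04 J


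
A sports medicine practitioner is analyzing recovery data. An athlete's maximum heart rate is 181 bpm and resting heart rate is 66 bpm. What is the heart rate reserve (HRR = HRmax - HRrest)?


HRR = HRmax - HRrest
= 181 - 66
= 115 bpm

115 bpm


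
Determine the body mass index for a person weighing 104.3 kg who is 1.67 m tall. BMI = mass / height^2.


BMI = mass / height^2
= 104.3 / 1.67^2
= 104.3 / 2.7889
= 37.4 kg/m^2

37.4 kg/m^2


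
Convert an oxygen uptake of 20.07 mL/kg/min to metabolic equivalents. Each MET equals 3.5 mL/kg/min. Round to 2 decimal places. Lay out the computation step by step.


One MET = 3.5 mL/kg/min
Number of METs = 20.07 / 3.5
= 5.73 METs

5.73 METs


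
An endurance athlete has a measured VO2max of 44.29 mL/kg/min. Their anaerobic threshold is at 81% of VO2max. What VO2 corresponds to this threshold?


Anaerobic threshold VO2 = VO2max * 81%
= 44.29 * 0.81
= 35.87 mL/kg/min

35.87 mL/kg/min


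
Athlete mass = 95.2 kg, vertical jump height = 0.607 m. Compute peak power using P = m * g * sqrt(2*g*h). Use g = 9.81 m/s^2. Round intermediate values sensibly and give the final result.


sqrt(2 * 9.81 * 0.607) = sqrt(11.90934) = 3.450991 m/s
P = 95.2 * 9.81 * 3.450991
= 3222.92 W

3222.92 W


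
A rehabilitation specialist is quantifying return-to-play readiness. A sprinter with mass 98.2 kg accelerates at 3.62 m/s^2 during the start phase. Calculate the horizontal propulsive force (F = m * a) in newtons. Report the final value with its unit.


F = m * a
= 98.2 * 3.62
= 355.48 N

355.48 N


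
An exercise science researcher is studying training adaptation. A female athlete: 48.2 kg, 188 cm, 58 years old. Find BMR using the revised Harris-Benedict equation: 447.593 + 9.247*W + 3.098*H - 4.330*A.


Intercept = 447.593
Weight contribution = 9.247 * 48.2 = 445.7054
Height contribution = 3.098 * 188 = 582.424
Age contribution = 4.33 * 58 = 251.14
BMR = 447.593 + 445.7054 + 582.424 - 251.14
= 1224.58 kcal/day

1224.58 kcal/day


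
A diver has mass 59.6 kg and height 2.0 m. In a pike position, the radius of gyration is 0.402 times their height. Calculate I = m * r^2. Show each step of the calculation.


r = 0.402 * 2.0 = 0.804 m
I = m * r^2 = 59.6 * 0.646416 = 38.526 kg*m^2

38.526 kg*m^2


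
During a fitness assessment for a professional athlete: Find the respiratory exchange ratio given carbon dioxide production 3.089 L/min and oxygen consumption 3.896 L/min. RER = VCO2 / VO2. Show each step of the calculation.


VCO2 = 3.089 L/min
VO2 = 3.896 L/min
RER = 3.089 / 3.896 = 0.7929

0.7929


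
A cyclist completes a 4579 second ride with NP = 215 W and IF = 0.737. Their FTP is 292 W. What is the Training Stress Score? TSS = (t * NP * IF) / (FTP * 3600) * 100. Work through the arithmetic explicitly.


t * NP * IF = 4579 * 215 * 0.737 = 725565.445
FTP * 3600 = 1051200
TSS = (725565.445 / 1051200) * 100 = 69.02

69.02 TSS


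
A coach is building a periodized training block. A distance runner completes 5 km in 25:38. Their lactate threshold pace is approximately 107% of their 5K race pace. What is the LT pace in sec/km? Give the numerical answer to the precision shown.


Convert to seconds: 25 min 38 s = 1538 s
Pace per km = 1538 / 5 = 307.6 s/km
LT pace = 307.6 * 1.07 = 329.13 s/km

329.13 s/km


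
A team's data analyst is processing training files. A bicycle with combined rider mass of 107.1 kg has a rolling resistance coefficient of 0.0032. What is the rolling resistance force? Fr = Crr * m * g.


Fr = 0.0032 * 107.1 * 9.81
= 0.34272 * 9.81
= 3.362 N

3.362 N


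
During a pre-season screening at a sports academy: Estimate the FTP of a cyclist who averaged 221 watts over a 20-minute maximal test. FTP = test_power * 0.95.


FTP = 221 * 0.95 = 209.95 W

209.95 W


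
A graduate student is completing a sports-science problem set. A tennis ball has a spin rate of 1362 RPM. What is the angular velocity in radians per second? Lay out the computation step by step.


Convert RPM to rad/s: multiply by 2*pi and divide by 60
omega = 1362 * 2 * pi / 60
= 142.628 rad/s

142.628 rad/s


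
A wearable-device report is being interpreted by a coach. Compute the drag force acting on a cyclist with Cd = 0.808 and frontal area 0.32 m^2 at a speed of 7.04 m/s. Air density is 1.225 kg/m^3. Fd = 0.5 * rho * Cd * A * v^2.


Step 1: v^2 = 49.5616
Step 2: Fd = 0.5 * 1.225 * 0.808 * 0.32 * 49.5616
= 7.849 N

7.849 N


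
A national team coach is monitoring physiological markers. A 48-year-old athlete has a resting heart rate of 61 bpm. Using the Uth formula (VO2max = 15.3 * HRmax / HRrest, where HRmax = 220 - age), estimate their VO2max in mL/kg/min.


HRmax = 220 - 48 = 172 bpm
Ratio = HRmax / HRrest = 172 / 61 = 2.8197
VO2max = 15.3 * 2.8197 = 43.14 mL/kg/min

43.14 mL/kg/min


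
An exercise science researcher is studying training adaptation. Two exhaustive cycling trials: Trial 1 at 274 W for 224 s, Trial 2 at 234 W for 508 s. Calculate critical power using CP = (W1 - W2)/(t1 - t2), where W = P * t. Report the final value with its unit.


W1 = 274 * 224 = 61376 J
W2 = 234 * 508 = 118872 J
CP = (61376 - 118872) / (224 - 508)
= -57496 / -284
= 202.45 W

202.45 W


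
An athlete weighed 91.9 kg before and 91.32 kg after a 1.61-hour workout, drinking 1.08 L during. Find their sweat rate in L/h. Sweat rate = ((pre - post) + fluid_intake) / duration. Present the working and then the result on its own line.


Body mass change = 0.58 kg
Total sweat loss = 0.58 + 1.08 = 1.66 L
Rate = 1.66 / 1.61 = 1.031 L/h

1.031 L/h


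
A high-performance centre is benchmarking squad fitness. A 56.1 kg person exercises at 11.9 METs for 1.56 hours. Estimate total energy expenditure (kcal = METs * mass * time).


Energy = METs * mass(kg) * time(h)
= 11.9 * 56.1 * 1.56
= 1041.44 kcal

1041.44 kcal


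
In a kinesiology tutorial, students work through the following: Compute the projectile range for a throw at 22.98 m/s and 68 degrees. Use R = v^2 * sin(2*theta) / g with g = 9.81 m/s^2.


Two times the angle = 136 degrees
sin(136) = 0.694658
R = 528.0804 * 0.694658 / 9.81 = 37.394 m

37.394 m


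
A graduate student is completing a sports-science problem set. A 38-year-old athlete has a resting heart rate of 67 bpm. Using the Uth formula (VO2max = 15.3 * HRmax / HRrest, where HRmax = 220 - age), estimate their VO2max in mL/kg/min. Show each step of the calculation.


HRmax = 220 - 38 = 182 bpm
Ratio = HRmax / HRrest = 182 / 67 = 2.7164
VO2max = 15.3 * 2.7164 = 41.56 mL/kg/min

41.56 mL/kg/min


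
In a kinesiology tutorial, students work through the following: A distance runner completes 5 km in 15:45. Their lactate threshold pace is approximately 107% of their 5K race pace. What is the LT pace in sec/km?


Convert to seconds: 15 min 45 s = 945 s
Pace per km = 945 / 5 = 189.0 s/km
LT pace = 189.0 * 1.07 = 202.23 s/km

202.23 s/km


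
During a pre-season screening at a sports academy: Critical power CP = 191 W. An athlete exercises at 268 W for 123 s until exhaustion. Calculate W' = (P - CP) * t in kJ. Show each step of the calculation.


P - CP = 268 - 191 = 77 W
W' = 77 * 123 = 9471 J
= 9471 / 1000 = 9.471 kJ

9.471 kJ


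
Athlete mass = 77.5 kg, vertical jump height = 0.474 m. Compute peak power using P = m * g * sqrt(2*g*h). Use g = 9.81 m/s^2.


sqrt(2 * 9.81 * 0.474) = sqrt(9.29988) = 3.04957 m/s
P = 77.5 * 9.81 * 3.04957
= 2318.51 W

2318.51 W


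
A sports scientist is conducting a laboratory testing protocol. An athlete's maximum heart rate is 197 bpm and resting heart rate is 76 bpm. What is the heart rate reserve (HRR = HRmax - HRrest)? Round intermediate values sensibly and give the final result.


HRR = HRmax - HRrest
= 197 - 76
= 121 bpm

121 bpm


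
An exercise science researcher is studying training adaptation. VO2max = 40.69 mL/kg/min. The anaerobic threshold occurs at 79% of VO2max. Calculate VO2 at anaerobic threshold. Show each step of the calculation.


AT fraction = 79 / 100 = 0.79
AT VO2 = 40.69 * 0.79
= 32.15 mL/kg/min

32.15 mL/kg/min


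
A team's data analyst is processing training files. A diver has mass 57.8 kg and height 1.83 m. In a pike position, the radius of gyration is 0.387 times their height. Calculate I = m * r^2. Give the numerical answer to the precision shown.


r = 0.387 * 1.83 = 0.70821 m
I = m * r^2 = 57.8 * 0.501561 = 28.99 kg*m^2

28.99 kg*m^2


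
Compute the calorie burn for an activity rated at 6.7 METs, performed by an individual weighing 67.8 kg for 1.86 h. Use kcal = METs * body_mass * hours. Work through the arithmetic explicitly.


Product of METs and mass = 6.7 * 67.8 = 454.26
Total kcal = 454.26 * 1.86 = 844.92 kcal

844.92 kcal


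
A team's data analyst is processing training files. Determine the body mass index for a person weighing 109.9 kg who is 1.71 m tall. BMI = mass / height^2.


BMI = mass / height^2
= 109.9 / 1.71^2
= 109.9 / 2.9241
= 37.58 kg/m^2

37.58 kg/m^2


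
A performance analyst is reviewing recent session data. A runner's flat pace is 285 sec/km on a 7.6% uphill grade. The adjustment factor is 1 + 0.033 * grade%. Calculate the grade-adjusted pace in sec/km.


Factor = 1 + 0.033 * 7.6 = 1.2508
Adjusted pace = 285 * 1.2508
= 356.48 sec/km

356.48 s/km


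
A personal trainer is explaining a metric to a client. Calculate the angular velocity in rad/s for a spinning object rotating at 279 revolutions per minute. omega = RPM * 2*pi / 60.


omega = RPM * 2*pi / 60
= 279 * 6.28318531 / 60
= 29.217 rad/s

29.217 rad/s


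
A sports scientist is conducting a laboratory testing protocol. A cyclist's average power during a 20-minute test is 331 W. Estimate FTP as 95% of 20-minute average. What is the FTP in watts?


FTP = 20-min power * 0.95
= 331 * 0.95
= 314.45 W

314.45 W


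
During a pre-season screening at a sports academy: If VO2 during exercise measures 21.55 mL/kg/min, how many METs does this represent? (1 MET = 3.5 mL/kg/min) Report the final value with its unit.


METs = VO2 / 3.5 = 21.55 / 3.5 = 6.16

6.16 METs


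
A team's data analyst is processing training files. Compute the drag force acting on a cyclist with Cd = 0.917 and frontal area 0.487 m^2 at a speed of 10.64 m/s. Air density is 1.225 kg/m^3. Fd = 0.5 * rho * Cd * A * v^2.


Step 1: v^2 = 113.2096
Step 2: Fd = 0.5 * 1.225 * 0.917 * 0.487 * 113.2096
= 30.966 N

30.966 N


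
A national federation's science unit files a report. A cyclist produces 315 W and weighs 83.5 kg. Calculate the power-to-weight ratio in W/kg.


P/W = power / mass
= 315 / 83.5
= 3.772 W/kg

3.772 W/kg


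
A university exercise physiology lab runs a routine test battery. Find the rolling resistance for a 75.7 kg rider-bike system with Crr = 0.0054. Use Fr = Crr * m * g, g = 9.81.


m * g = 75.7 * 9.81 = 742.617 N
Fr = 0.0054 * 742.617 = 4.01 N

4.01 N


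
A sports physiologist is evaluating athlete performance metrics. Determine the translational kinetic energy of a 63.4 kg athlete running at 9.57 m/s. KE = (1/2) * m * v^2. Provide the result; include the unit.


KE = 0.5 * m * v^2
= 0.5 * 63.4 * 9.57^2
= 0.5 * 63.4 * 91.5849
= 2903.24 J

2903.24 J


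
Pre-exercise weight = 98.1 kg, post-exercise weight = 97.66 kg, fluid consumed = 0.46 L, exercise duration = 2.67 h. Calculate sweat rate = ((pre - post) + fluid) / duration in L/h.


Weight loss = 98.1 - 97.66 = 0.44 kg (approx L)
Total sweat = 0.44 + 0.46 = 0.9 L
Sweat rate = 0.9 / 2.67 = 0.337 L/h

0.337 L/h


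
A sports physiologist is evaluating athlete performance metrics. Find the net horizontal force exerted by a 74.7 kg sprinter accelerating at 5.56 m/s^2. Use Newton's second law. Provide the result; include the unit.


Newton's second law: F = m * a
F = 74.7 * 5.56 = 415.33 N

415.33 N


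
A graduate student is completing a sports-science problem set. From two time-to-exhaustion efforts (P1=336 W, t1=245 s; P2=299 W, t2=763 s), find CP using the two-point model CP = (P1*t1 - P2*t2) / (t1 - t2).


Work in trial 1 = 82320 J
Work in trial 2 = 228137 J
Delta work = -145817 J
Delta time = -518 s
CP = -145817 / -518 = 281.5 W

281.5 W


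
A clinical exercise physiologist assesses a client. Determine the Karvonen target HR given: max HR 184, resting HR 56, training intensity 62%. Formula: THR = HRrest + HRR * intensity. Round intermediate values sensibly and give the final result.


HRR = HRmax - HRrest = 184 - 56 = 128
THR = 56 + 128 * 0.62
= 135.36 bpm

135.36 bpm


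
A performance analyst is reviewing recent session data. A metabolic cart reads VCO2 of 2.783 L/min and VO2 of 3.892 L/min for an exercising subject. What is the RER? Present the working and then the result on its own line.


RER = VCO2 / VO2 = 2.783 / 3.892 = 0.7151

0.7151


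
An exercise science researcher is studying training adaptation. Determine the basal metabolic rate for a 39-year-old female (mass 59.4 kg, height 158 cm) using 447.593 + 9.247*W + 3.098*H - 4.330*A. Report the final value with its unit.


BMR = 447.593 + 9.247*59.4 + 3.098*158 - 4.330*39
= 1317.48 kcal/day

1317.48 kcal/day


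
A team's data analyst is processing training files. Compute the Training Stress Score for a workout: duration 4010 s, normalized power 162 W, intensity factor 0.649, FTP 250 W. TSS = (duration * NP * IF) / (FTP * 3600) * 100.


Product = 4010 * 162 * 0.649 = 421603.38
Base = 250 * 3600 = 900000
TSS = 421603.38 / 900000 * 100 = 46.84

46.84 TSS


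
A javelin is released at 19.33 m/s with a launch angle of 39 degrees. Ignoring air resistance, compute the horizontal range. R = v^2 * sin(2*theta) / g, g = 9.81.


Launch speed squared = 373.6489
sin(2 * 39 deg) = 0.978148
Range = 373.6489 * 0.978148 / 9.81
= 37.256 m

37.256 m


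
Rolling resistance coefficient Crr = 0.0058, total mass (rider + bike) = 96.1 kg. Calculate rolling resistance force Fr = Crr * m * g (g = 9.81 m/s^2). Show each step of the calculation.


Fr = Crr * m * g
= 0.0058 * 96.1 * 9.81
= 5.468 N

5.468 N


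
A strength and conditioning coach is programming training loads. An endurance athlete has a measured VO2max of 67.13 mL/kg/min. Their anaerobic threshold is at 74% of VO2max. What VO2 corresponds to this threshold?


Anaerobic threshold VO2 = VO2max * 74%
= 67.13 * 0.74
= 49.68 mL/kg/min

49.68 mL/kg/min


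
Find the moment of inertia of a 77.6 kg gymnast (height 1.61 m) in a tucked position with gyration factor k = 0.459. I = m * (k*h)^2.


Radius of gyration = 0.459 * 1.61 = 0.73899 m
I = 77.6 * 0.73899^2
= 77.6 * 0.546106
= 42.378 kg*m^2

42.378 kg*m^2


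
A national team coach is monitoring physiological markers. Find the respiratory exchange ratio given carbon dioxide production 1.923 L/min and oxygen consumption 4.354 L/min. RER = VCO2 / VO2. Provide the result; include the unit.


VCO2 = 1.923 L/min
VO2 = 4.354 L/min
RER = 1.923 / 4.354 = 0.4417

0.4417


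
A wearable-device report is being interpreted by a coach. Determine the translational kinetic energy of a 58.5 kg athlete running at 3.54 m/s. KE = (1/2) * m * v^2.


KE = 0.5 * m * v^2
= 0.5 * 58.5 * 3.54^2
= 0.5 * 58.5 * 12.5316
= 366.55 J

366.55 J


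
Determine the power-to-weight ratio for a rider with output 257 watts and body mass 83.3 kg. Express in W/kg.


P/W = 257 / 83.3 = 3.085 W/kg

3.085 W/kg


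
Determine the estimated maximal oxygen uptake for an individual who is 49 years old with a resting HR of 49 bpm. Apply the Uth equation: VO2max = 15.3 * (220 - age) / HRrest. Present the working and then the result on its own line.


HRmax = 220 - 49 = 171
VO2max = 15.3 * (171 / 49)
= 15.3 * 3.4898
= 53.39 mL/kg/min

53.39 mL/kg/min


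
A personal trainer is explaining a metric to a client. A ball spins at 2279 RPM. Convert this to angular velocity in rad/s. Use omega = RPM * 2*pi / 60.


omega = 2279 * 2 * pi / 60
= 2279 * 6.28318531 / 60
= 14319.379 / 60
= 238.656 rad/s

238.656 rad/s


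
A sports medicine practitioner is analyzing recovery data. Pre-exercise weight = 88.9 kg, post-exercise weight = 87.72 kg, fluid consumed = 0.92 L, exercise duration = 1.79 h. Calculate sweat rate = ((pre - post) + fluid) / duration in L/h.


Weight loss = 88.9 - 87.72 = 1.18 kg (approx L)
Total sweat = 1.18 + 0.92 = 2.1 L
Sweat rate = 2.1 / 1.79 = 1.173 L/h

1.173 L/h


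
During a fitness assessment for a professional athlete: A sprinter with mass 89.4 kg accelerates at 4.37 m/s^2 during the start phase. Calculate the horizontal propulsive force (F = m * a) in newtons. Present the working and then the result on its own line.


F = m * a
= 89.4 * 4.37
= 390.68 N

390.68 N


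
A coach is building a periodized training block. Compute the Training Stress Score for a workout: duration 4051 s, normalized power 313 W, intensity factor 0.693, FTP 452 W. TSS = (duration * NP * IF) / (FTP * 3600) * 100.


Product = 4051 * 313 * 0.693 = 878698.359
Base = 452 * 3600 = 1627200
TSS = 878698.359 / 1627200 * 100 = 54.0

54.0 TSS


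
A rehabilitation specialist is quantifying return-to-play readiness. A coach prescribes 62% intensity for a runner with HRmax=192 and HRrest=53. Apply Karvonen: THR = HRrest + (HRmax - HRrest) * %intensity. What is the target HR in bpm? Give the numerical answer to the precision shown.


Heart rate reserve = 192 - 53 = 139
Intensity fraction = 62 / 100 = 0.62
THR = 53 + 139 * 0.62 = 139.18 bpm

139.18 bpm


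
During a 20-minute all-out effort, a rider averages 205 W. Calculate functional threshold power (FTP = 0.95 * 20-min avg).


FTP = 0.95 * 205
= 194.75 W

194.75 W


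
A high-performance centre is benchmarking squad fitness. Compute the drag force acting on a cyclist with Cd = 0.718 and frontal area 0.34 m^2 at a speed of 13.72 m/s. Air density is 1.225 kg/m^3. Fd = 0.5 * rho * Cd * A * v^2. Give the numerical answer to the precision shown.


Step 1: v^2 = 188.2384
Step 2: Fd = 0.5 * 1.225 * 0.718 * 0.34 * 188.2384
= 28.146 N

28.146 N


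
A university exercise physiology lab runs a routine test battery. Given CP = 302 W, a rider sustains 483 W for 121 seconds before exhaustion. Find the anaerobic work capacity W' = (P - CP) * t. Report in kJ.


Excess power = 483 - 302 = 181 W
Work above CP = 181 * 121 = 21901 J
W' = 21.901 kJ

21.901 kJ


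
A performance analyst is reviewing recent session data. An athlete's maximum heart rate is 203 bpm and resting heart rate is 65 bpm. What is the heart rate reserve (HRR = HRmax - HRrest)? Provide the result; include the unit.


HRR = HRmax - HRrest
= 203 - 65
= 138 bpm

138 bpm


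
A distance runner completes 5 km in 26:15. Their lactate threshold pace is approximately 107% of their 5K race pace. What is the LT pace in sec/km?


Convert to seconds: 26 min 15 s = 1575 s
Pace per km = 1575 / 5 = 315.0 s/km
LT pace = 315.0 * 1.07 = 337.05 s/km

337.05 s/km


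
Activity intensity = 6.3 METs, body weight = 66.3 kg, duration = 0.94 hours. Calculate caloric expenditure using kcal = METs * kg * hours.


kcal = 6.3 * 66.3 * 0.94
= 417.69 * 0.94
= 392.63 kcal

392.63 kcal


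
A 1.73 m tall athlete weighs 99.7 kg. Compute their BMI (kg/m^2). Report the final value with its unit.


height^2 = 2.9929 m^2
BMI = 99.7 / 2.9929 = 33.31 kg/m^2

33.31 kg/m^2


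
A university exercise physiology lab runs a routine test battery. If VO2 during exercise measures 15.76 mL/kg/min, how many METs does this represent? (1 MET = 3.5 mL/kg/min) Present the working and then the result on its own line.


METs = VO2 / 3.5 = 15.76 / 3.5 = 4.5

4.5 METs


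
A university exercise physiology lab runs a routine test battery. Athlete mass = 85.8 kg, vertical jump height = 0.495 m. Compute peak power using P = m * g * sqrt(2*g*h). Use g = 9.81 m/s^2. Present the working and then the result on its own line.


sqrt(2 * 9.81 * 0.495) = sqrt(9.7119) = 3.116392 m/s
P = 85.8 * 9.81 * 3.116392
= 2623.06 W

2623.06 W


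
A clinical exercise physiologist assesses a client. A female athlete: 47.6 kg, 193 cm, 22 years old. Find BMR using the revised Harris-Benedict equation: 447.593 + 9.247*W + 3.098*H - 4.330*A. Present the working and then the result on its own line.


Intercept = 447.593
Weight contribution = 9.247 * 47.6 = 440.1572
Height contribution = 3.098 * 193 = 597.914
Age contribution = 4.33 * 22 = 95.26
BMR = 447.593 + 440.1572 + 597.914 - 95.26
= 1390.4 kcal/day

1390.4 kcal/day


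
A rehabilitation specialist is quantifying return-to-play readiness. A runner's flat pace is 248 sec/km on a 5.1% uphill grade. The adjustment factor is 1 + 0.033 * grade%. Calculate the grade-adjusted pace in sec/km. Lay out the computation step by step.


Factor = 1 + 0.033 * 5.1 = 1.1683
Adjusted pace = 248 * 1.1683
= 289.74 sec/km

289.74 s/km


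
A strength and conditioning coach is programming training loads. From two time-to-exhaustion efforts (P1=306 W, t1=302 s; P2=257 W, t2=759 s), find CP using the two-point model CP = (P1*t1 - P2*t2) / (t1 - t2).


Work in trial 1 = 92412 J
Work in trial 2 = 195063 J
Delta work = -102651 J
Delta time = -457 s
CP = -102651 / -457 = 224.62 W

224.62 W


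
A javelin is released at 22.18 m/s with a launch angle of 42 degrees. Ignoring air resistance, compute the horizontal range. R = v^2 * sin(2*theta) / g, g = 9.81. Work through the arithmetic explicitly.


Launch speed squared = 491.9524
sin(2 * 42 deg) = 0.994522
Range = 491.9524 * 0.994522 / 9.81
= 49.873 m

49.873 m


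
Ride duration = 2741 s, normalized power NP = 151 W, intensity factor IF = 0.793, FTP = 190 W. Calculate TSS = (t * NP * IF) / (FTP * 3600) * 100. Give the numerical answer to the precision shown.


Numerator = 2741 * 151 * 0.793 = 328215.563
Denominator = 190 * 3600 = 684000
TSS = 328215.563 / 684000 * 100
= 47.98

47.98 TSS


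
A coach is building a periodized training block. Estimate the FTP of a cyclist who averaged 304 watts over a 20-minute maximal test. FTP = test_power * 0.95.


FTP = 304 * 0.95 = 288.8 W

288.8 W


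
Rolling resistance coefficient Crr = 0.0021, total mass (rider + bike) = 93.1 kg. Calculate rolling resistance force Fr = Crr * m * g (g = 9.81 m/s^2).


Fr = Crr * m * g
= 0.0021 * 93.1 * 9.81
= 1.918 N

1.918 N


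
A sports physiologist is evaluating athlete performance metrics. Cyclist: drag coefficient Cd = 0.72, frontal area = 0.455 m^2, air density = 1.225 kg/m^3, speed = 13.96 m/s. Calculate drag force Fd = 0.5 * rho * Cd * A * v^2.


v^2 = 13.96^2 = 194.8816
Fd = 0.5 * 1.225 * 0.72 * 0.455 * 194.8816
= 39.104 N

39.104 N


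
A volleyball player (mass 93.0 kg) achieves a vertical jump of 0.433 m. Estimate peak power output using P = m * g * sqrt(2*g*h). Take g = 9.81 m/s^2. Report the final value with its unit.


2 * g * h = 2 * 9.81 * 0.433 = 8.49546
sqrt(8.49546) = 2.914697 m/s
P = 93.0 * 9.81 * 2.914697 = 2659.17 W

2659.17 W


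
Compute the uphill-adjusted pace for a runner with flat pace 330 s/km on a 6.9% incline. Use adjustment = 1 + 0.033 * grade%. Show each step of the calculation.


Adjustment factor = 1 + 0.033 * 6.9 = 1.2277
Grade-adjusted pace = 330 * 1.2277 = 405.14 s/km

405.14 s/km


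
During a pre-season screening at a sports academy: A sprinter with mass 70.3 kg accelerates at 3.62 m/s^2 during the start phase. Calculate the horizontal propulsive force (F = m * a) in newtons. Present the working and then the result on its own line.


F = m * a
= 70.3 * 3.62
= 254.49 N

254.49 N


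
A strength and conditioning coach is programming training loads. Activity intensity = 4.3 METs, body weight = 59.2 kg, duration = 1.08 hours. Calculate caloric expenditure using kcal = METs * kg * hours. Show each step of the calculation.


kcal = 4.3 * 59.2 * 1.08
= 254.56 * 1.08
= 274.92 kcal

274.92 kcal


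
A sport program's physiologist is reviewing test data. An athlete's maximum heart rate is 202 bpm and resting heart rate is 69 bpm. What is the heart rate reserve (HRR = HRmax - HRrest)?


HRR = HRmax - HRrest
= 202 - 69
= 133 bpm

133 bpm


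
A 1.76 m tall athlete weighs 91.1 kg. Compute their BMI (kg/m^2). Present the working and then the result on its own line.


height^2 = 3.0976 m^2
BMI = 91.1 / 3.0976 = 29.41 kg/m^2

29.41 kg/m^2


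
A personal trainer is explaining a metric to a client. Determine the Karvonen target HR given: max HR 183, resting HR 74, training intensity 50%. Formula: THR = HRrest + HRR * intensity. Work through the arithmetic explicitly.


HRR = HRmax - HRrest = 183 - 74 = 109
THR = 74 + 109 * 0.5
= 128.5 bpm

128.5 bpm


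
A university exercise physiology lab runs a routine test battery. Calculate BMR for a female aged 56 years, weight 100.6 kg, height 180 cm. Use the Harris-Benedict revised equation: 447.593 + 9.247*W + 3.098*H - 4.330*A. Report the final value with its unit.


Substituting values:
W term = 9.247 * 100.6 = 930.2482
H term = 3.098 * 180 = 557.64
A term = 4.330 * 56 = 242.48
BMR = 1693.0 kcal/day

1693.0 kcal/day


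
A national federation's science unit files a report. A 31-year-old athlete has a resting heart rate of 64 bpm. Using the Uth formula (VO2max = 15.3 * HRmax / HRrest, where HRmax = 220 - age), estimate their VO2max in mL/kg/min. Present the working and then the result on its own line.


HRmax = 220 - 31 = 189 bpm
Ratio = HRmax / HRrest = 189 / 64 = 2.9531
VO2max = 15.3 * 2.9531 = 45.18 mL/kg/min

45.18 mL/kg/min


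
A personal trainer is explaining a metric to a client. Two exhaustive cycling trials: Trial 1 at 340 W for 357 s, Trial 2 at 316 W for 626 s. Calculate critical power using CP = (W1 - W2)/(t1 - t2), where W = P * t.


W1 = 340 * 357 = 121380 J
W2 = 316 * 626 = 197816 J
CP = (121380 - 197816) / (357 - 626)
= -76436 / -269
= 284.15 W

284.15 W


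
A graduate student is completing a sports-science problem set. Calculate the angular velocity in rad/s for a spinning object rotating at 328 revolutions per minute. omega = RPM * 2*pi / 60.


omega = RPM * 2*pi / 60
= 328 * 6.28318531 / 60
= 34.348 rad/s

34.348 rad/s


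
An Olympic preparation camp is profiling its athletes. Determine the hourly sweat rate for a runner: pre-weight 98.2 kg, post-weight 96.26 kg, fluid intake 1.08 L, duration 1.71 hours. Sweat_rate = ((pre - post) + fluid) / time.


Mass lost = 98.2 - 96.26 = 1.94 kg
Add fluid consumed: 1.94 + 1.08 = 3.02 L total sweat
Sweat rate = 3.02 / 1.71 = 1.766 L/h

1.766 L/h


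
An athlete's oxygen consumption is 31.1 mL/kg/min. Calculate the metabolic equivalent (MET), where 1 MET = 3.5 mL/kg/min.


MET = VO2 / 3.5
= 31.1 / 3.5
= 8.89 METs

8.89 METs


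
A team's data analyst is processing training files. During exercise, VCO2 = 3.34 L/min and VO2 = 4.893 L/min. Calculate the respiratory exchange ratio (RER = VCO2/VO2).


RER = VCO2 / VO2
= 3.34 / 4.893
= 0.6826

0.6826


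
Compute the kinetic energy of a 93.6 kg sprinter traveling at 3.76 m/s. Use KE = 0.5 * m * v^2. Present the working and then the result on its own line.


Velocity squared = 14.1376
KE = 0.5 * 93.6 * 14.1376 = 661.64 J

661.64 J


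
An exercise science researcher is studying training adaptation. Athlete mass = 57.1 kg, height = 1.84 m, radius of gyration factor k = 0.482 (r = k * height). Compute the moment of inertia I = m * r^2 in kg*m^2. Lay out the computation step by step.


r = k * height = 0.482 * 1.84 = 0.88688 m
r^2 = 0.88688^2 = 0.786556
I = 57.1 * 0.786556 = 44.912 kg*m^2

44.912 kg*m^2


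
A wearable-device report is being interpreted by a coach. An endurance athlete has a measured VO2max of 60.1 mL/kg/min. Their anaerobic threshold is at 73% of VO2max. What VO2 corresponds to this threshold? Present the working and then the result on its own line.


Anaerobic threshold VO2 = VO2max * 73%
= 60.1 * 0.73
= 43.87 mL/kg/min

43.87 mL/kg/min


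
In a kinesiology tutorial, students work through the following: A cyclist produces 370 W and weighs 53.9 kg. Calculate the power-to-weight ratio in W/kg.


P/W = power / mass
= 370 / 53.9
= 6.865 W/kg

6.865 W/kg


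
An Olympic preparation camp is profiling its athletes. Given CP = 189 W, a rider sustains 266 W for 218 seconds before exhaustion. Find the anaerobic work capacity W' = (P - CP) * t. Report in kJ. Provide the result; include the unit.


Excess power = 266 - 189 = 77 W
Work above CP = 77 * 218 = 16786 J
W' = 16.786 kJ

16.786 kJ


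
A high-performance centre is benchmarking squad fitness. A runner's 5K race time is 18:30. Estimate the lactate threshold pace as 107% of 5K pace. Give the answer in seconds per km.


Total race time = 18*60 + 30 = 1110 seconds
5K pace = 1110 / 5 = 222.0 sec/km
LT pace = 222.0 * 1.07 = 237.54 sec/km

237.54 s/km
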